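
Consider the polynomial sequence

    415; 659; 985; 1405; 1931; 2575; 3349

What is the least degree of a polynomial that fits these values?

3

First differences: 244, 326, 420, 526, 644, 774
Second differences: 82, 94, 106, 118, 130
Third differences: 12, 12, 12, 12
The third differences are constant, so the polynomial has degree 3.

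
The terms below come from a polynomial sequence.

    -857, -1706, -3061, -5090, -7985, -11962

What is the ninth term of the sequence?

-849, -1355, -2029, -2895, -3977
-506, -674, -866, -1082
-168, -192, -216
-24, -24
Constant fourth difference = -24, so extend:
-216 − 24 = -240;  -1082 − 240 = -1322;  -3977 − 1322 = -5299;  -11962 − 5299 = -17261
-240 − 24 = -264;  -1322 − 264 = -1586;  -5299 − 1586 = -6885;  -17261 − 6885 = -24146
-264 − 24 = -288;  -1586 − 288 = -1874;  -6885 − 1874 = -8759;  -24146 − 8759 = -32905

-32905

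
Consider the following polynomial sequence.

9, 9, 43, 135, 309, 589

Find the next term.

D1: 0, 34, 92, 174, 280
D2: 34, 58, 82, 106
D3: 24, 24, 24
Third differences constant at 24.
106 + 24 = 130;  280 + 130 = 410;  589 + 410 = 999

999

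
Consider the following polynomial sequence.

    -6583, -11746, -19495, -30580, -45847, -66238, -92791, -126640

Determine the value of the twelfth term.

-361036

Δ: -5163, -7749, -11085, -15267, -20391, -26553, -33849
Δ²: -2586, -3336, -4182, -5124, -6162, -7296
Δ³: -750, -846, -942, -1038, -1134
Δ⁴: -96, -96, -96, -96
The fourth differences are constant (-96).
-1134 − 96 = -1230;  -7296 − 1230 = -8526;  -33849 − 8526 = -42375;  -126640 − 42375 = -169015
-1230 − 96 = -1326;  -8526 − 1326 = -9852;  -42375 − 9852 = -52227;  -169015 − 52227 = -221242
-1326 − 96 = -1422;  -9852 − 1422 = -11274;  -52227 − 11274 = -63501;  -221242 − 63501 = -284743
-1422 − 96 = -1518;  -11274 − 1518 = -12792;  -63501 − 12792 = -76293;  -284743 − 76293 = -361036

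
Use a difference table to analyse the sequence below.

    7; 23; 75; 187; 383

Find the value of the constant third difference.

24

D1: 16, 52, 112, 196
D2: 36, 60, 84
D3: 24, 24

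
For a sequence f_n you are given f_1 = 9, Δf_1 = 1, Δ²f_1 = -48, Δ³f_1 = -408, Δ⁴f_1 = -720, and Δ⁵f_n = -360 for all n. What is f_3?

-37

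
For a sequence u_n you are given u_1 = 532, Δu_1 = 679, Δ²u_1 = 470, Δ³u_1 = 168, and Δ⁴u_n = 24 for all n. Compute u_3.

Build the table forward from the leading diagonal:
Fourth differences: 24, 24, 24
Third differences: 168, 192, 216
Second differences: 470, 638, 830
First differences: 679, 1149, 1787
u: 532, 1211, 2360

2360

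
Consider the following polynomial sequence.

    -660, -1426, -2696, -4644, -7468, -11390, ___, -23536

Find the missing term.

-16656

Using the first 6 terms:
-766, -1270, -1948, -2824, -3922
-504, -678, -876, -1098
-174, -198, -222
-24, -24
Constant fourth difference = -24.
Extend forward: -222 − 24 = -246;  -1098 − 246 = -1344;  -3922 − 1344 = -5266;  -11390 − 5266 = -16656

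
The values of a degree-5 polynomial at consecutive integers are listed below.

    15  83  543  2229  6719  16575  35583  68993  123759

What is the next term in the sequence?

208779

Δ: 68  460  1686  4490  9856  19008  33410  54766
Δ²: 392  1226  2804  5366  9152  14402  21356
Δ³: 834  1578  2562  3786  5250  6954
Δ⁴: 744  984  1224  1464  1704
Δ⁵: 240  240  240  240
Constant fifth difference = 240, so extend:
1704 + 240 = 1944;  6954 + 1944 = 8898;  21356 + 8898 = 30254;  54766 + 30254 = 85020;  123759 + 85020 = 208779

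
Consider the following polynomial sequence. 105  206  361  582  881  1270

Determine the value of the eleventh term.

D1: 101, 155, 221, 299, 389
D2: 54, 66, 78, 90
D3: 12, 12, 12
Third differences constant at 12.
90 + 12 = 102;  389 + 102 = 491;  1270 + 491 = 1761
102 + 12 = 114;  491 + 114 = 605;  1761 + 605 = 2366
114 + 12 = 126;  605 + 126 = 731;  2366 + 731 = 3097
126 + 12 = 138;  731 + 138 = 869;  3097 + 869 = 3966
138 + 12 = 150;  869 + 150 = 1019;  3966 + 1019 = 4985

4985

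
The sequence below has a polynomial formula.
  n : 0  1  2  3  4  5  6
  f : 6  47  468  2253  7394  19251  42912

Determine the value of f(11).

682677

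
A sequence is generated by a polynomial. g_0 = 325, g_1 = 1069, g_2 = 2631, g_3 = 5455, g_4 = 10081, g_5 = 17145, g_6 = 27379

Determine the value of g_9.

Δ: 744  1562  2824  4626  7064  10234
Δ²: 818  1262  1802  2438  3170
Δ³: 444  540  636  732
Δ⁴: 96  96  96
Constant fourth difference = 96, so extend:
732 + 96 = 828;  3170 + 828 = 3998;  10234 + 3998 = 14232;  27379 + 14232 = 41611
828 + 96 = 924;  3998 + 924 = 4922;  14232 + 4922 = 19154;  41611 + 19154 = 60765
924 + 96 = 1020;  4922 + 1020 = 5942;  19154 + 5942 = 25096;  60765 + 25096 = 85861

85861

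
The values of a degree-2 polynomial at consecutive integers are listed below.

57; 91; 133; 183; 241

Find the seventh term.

381

First differences: 34, 42, 50, 58
Second differences: 8, 8, 8
The second differences are constant (8).
58 + 8 = 66;  241 + 66 = 307
66 + 8 = 74;  307 + 74 = 381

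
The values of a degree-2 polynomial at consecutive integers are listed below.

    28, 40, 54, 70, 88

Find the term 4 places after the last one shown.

180

D1: 12, 14, 16, 18
D2: 2, 2, 2
Constant second difference = 2, so extend:
18 + 2 = 20;  88 + 20 = 108
20 + 2 = 22;  108 + 22 = 130
22 + 2 = 24;  130 + 24 = 154
24 + 2 = 26;  154 + 26 = 180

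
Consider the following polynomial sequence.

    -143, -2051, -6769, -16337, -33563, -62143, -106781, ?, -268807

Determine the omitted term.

-173309

Using the first 7 terms:
-1908  -4718  -9568  -17226  -28580  -44638
-2810  -4850  -7658  -11354  -16058
-2040  -2808  -3696  -4704
-768  -888  -1008
-120  -120
Constant fifth difference = -120.
Extend forward: -1008 − 120 = -1128;  -4704 − 1128 = -5832;  -16058 − 5832 = -21890;  -44638 − 21890 = -66528;  -106781 − 66528 = -173309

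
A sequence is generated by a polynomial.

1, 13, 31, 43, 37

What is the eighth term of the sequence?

12, 18, 12, -6
6, -6, -18
-12, -12
Constant third difference = -12, so extend:
-18 − 12 = -30;  -6 − 30 = -36;  37 − 36 = 1
-30 − 12 = -42;  -36 − 42 = -78;  1 − 78 = -77
-42 − 12 = -54;  -78 − 54 = -132;  -77 − 132 = -209

-209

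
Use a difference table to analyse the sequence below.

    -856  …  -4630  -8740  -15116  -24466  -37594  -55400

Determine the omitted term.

Using the last 6 terms:
-4110, -6376, -9350, -13128, -17806
-2266, -2974, -3778, -4678
-708, -804, -900
-96, -96
Constant fourth difference = -96.
Extend backward: -708 + 96 = -612;  -2266 + 612 = -1654;  -4110 + 1654 = -2456;  -4630 + 2456 = -2174

-2174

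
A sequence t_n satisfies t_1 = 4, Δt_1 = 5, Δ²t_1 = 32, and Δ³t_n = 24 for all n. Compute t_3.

46

Build the table forward from the leading diagonal:
D3: 24  24  24
D2: 32  56  80
D1: 5  37  93
t: 4  9  46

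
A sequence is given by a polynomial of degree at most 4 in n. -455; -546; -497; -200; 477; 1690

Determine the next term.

3619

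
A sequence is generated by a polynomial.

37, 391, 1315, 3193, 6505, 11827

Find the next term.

354 , 924 , 1878 , 3312 , 5322
570 , 954 , 1434 , 2010
384 , 480 , 576
96 , 96
The fourth differences are constant (96).
576 + 96 = 672;  2010 + 672 = 2682;  5322 + 2682 = 8004;  11827 + 8004 = 19831

19831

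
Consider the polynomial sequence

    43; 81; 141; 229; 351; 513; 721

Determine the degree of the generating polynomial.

First differences: 38, 60, 88, 122, 162, 208
Second differences: 22, 28, 34, 40, 46
Third differences: 6, 6, 6, 6
The third differences are constant, so the polynomial has degree 3.

3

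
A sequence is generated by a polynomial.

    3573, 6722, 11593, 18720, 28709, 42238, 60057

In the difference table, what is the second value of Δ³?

D1: 3149, 4871, 7127, 9989, 13529, 17819
D2: 1722, 2256, 2862, 3540, 4290
D3: 534, 606, 678, 750
D4: 72, 72, 72

606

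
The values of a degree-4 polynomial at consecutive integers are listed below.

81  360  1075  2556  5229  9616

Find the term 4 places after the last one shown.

58104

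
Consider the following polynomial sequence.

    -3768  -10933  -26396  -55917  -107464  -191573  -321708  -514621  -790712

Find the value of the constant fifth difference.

-360

Δ: -7165, -15463, -29521, -51547, -84109, -130135, -192913, -276091
Δ²: -8298, -14058, -22026, -32562, -46026, -62778, -83178
Δ³: -5760, -7968, -10536, -13464, -16752, -20400
Δ⁴: -2208, -2568, -2928, -3288, -3648
Δ⁵: -360, -360, -360, -360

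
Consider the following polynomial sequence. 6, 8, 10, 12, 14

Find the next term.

16

First differences: 2, 2, 2, 2
First differences constant at 2.
14 + 2 = 16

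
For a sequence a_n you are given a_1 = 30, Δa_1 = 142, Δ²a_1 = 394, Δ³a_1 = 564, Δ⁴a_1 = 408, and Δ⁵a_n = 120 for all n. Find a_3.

Build the table forward from the leading diagonal:
Fifth differences: 120, 120, 120
Fourth differences: 408, 528, 648
Third differences: 564, 972, 1500
Second differences: 394, 958, 1930
First differences: 142, 536, 1494
a: 30, 172, 708

708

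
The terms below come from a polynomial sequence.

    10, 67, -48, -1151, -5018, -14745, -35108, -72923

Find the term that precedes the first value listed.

Δ: 57  -115  -1103  -3867  -9727  -20363  -37815
Δ²: -172  -988  -2764  -5860  -10636  -17452
Δ³: -816  -1776  -3096  -4776  -6816
Δ⁴: -960  -1320  -1680  -2040
Δ⁵: -360  -360  -360
The fifth differences are constant at -360.
Work back: -960 + 360 = -600;  -816 + 600 = -216;  -172 + 216 = 44;  57 − 44 = 13;  10 − 13 = -3

-3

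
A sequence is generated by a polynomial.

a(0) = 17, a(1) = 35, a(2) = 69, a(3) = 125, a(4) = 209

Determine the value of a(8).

18, 34, 56, 84
16, 22, 28
6, 6
Constant third difference = 6, so extend:
28 + 6 = 34;  84 + 34 = 118;  209 + 118 = 327
34 + 6 = 40;  118 + 40 = 158;  327 + 158 = 485
40 + 6 = 46;  158 + 46 = 204;  485 + 204 = 689
46 + 6 = 52;  204 + 52 = 256;  689 + 256 = 945

945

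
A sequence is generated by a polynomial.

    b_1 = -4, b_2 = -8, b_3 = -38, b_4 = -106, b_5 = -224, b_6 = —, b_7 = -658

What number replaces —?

-404

Using the first 5 terms:
First differences: -4, -30, -68, -118
Second differences: -26, -38, -50
Third differences: -12, -12
Constant third difference = -12.
Extend forward: -50 − 12 = -62;  -118 − 62 = -180;  -224 − 180 = -404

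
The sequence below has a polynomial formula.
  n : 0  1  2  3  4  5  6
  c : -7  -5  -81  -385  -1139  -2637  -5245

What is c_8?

First differences: 2, -76, -304, -754, -1498, -2608
Second differences: -78, -228, -450, -744, -1110
Third differences: -150, -222, -294, -366
Fourth differences: -72, -72, -72
The fourth differences are constant (-72).
-366 − 72 = -438;  -1110 − 438 = -1548;  -2608 − 1548 = -4156;  -5245 − 4156 = -9401
-438 − 72 = -510;  -1548 − 510 = -2058;  -4156 − 2058 = -6214;  -9401 − 6214 = -15615

-15615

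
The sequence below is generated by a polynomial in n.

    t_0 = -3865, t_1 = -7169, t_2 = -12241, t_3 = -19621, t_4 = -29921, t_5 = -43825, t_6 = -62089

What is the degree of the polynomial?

D1: -3304, -5072, -7380, -10300, -13904, -18264
D2: -1768, -2308, -2920, -3604, -4360
D3: -540, -612, -684, -756
D4: -72, -72, -72
The fourth differences are constant, so the polynomial has degree 4.

4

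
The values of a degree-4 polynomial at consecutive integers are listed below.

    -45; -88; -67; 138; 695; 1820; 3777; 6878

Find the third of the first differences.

205

First differences: -43, 21, 205, 557, 1125, 1957, 3101
Second differences: 64, 184, 352, 568, 832, 1144
Third differences: 120, 168, 216, 264, 312
Fourth differences: 48, 48, 48, 48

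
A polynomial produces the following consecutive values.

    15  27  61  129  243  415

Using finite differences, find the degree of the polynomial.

D1: 12, 34, 68, 114, 172
D2: 22, 34, 46, 58
D3: 12, 12, 12
The third differences are constant, so the polynomial has degree 3.

3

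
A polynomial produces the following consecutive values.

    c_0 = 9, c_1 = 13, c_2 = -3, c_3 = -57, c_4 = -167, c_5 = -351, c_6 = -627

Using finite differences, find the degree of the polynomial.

4, -16, -54, -110, -184, -276
-20, -38, -56, -74, -92
-18, -18, -18, -18
The third differences are constant, so the polynomial has degree 3.

3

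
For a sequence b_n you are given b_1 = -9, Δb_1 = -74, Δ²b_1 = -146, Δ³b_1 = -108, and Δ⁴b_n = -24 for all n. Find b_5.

Build the table forward from the leading diagonal:
Fourth differences: -24  -24  -24  -24  -24
Third differences: -108  -132  -156  -180  -204
Second differences: -146  -254  -386  -542  -722
First differences: -74  -220  -474  -860  -1402
b: -9  -83  -303  -777  -1637

-1637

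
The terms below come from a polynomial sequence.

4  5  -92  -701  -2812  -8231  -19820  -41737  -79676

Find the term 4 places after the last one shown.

D1: 1, -97, -609, -2111, -5419, -11589, -21917, -37939
D2: -98, -512, -1502, -3308, -6170, -10328, -16022
D3: -414, -990, -1806, -2862, -4158, -5694
D4: -576, -816, -1056, -1296, -1536
D5: -240, -240, -240, -240
Constant fifth difference = -240, so extend:
-1536 − 240 = -1776;  -5694 − 1776 = -7470;  -16022 − 7470 = -23492;  -37939 − 23492 = -61431;  -79676 − 61431 = -141107
-1776 − 240 = -2016;  -7470 − 2016 = -9486;  -23492 − 9486 = -32978;  -61431 − 32978 = -94409;  -141107 − 94409 = -235516
-2016 − 240 = -2256;  -9486 − 2256 = -11742;  -32978 − 11742 = -44720;  -94409 − 44720 = -139129;  -235516 − 139129 = -374645
-2256 − 240 = -2496;  -11742 − 2496 = -14238;  -44720 − 14238 = -58958;  -139129 − 58958 = -198087;  -374645 − 198087 = -572732

-572732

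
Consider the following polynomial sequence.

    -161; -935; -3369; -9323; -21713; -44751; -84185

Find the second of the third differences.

-2916

First differences: -774, -2434, -5954, -12390, -23038, -39434
Second differences: -1660, -3520, -6436, -10648, -16396
Third differences: -1860, -2916, -4212, -5748
Fourth differences: -1056, -1296, -1536
Fifth differences: -240, -240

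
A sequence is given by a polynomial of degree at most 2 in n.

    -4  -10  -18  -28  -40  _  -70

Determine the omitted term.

-54

Using the first 5 terms:
D1: -6, -8, -10, -12
D2: -2, -2, -2
Constant second difference = -2.
Extend forward: -12 − 2 = -14;  -40 − 14 = -54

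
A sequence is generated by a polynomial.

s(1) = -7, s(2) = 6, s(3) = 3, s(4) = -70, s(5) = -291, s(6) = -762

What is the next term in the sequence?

D1: 13  -3  -73  -221  -471
D2: -16  -70  -148  -250
D3: -54  -78  -102
D4: -24  -24
Constant fourth difference = -24, so extend:
-102 − 24 = -126;  -250 − 126 = -376;  -471 − 376 = -847;  -762 − 847 = -1609

-1609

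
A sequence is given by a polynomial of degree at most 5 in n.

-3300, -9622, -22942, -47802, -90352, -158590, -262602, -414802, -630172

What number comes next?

-926502

Δ: -6322 , -13320 , -24860 , -42550 , -68238 , -104012 , -152200 , -215370
Δ²: -6998 , -11540 , -17690 , -25688 , -35774 , -48188 , -63170
Δ³: -4542 , -6150 , -7998 , -10086 , -12414 , -14982
Δ⁴: -1608 , -1848 , -2088 , -2328 , -2568
Δ⁵: -240 , -240 , -240 , -240
Constant fifth difference = -240, so extend:
-2568 − 240 = -2808;  -14982 − 2808 = -17790;  -63170 − 17790 = -80960;  -215370 − 80960 = -296330;  -630172 − 296330 = -926502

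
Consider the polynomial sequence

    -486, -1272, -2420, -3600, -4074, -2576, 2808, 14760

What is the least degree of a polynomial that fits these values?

5

D1: -786, -1148, -1180, -474, 1498, 5384, 11952
D2: -362, -32, 706, 1972, 3886, 6568
D3: 330, 738, 1266, 1914, 2682
D4: 408, 528, 648, 768
D5: 120, 120, 120
The fifth differences are constant, so the polynomial has degree 5.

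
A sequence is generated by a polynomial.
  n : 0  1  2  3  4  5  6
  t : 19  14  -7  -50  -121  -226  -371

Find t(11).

-1906

Δ: -5, -21, -43, -71, -105, -145
Δ²: -16, -22, -28, -34, -40
Δ³: -6, -6, -6, -6
Third differences constant at -6.
-40 − 6 = -46;  -145 − 46 = -191;  -371 − 191 = -562
-46 − 6 = -52;  -191 − 52 = -243;  -562 − 243 = -805
-52 − 6 = -58;  -243 − 58 = -301;  -805 − 301 = -1106
-58 − 6 = -64;  -301 − 64 = -365;  -1106 − 365 = -1471
-64 − 6 = -70;  -365 − 70 = -435;  -1471 − 435 = -1906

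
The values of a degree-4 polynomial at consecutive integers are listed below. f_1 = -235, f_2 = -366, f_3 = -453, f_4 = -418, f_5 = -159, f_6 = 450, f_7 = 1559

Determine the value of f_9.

First differences: -131, -87, 35, 259, 609, 1109
Second differences: 44, 122, 224, 350, 500
Third differences: 78, 102, 126, 150
Fourth differences: 24, 24, 24
Constant fourth difference = 24, so extend:
150 + 24 = 174;  500 + 174 = 674;  1109 + 674 = 1783;  1559 + 1783 = 3342
174 + 24 = 198;  674 + 198 = 872;  1783 + 872 = 2655;  3342 + 2655 = 5997

5997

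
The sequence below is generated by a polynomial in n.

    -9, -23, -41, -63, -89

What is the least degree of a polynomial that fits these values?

First differences: -14, -18, -22, -26
Second differences: -4, -4, -4
The second differences are constant, so the polynomial has degree 2.

2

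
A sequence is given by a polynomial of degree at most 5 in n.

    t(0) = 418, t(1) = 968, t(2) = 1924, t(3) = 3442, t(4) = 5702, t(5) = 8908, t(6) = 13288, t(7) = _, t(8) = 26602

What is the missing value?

Using the first 7 terms:
D1: 550, 956, 1518, 2260, 3206, 4380
D2: 406, 562, 742, 946, 1174
D3: 156, 180, 204, 228
D4: 24, 24, 24
Constant fourth difference = 24.
Extend forward: 228 + 24 = 252;  1174 + 252 = 1426;  4380 + 1426 = 5806;  13288 + 5806 = 19094

19094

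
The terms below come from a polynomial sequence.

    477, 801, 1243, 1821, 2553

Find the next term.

3457

324  442  578  732
118  136  154
18  18
The third differences are constant (18).
154 + 18 = 172;  732 + 172 = 904;  2553 + 904 = 3457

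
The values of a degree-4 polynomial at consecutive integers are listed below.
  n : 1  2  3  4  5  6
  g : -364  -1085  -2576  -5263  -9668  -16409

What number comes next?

-26200

First differences: -721  -1491  -2687  -4405  -6741
Second differences: -770  -1196  -1718  -2336
Third differences: -426  -522  -618
Fourth differences: -96  -96
Fourth differences constant at -96.
-618 − 96 = -714;  -2336 − 714 = -3050;  -6741 − 3050 = -9791;  -16409 − 9791 = -26200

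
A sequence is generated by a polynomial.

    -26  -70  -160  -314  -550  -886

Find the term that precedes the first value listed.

D1: -44  -90  -154  -236  -336
D2: -46  -64  -82  -100
D3: -18  -18  -18
The third differences are constant at -18.
Work back: -46 + 18 = -28;  -44 + 28 = -16;  -26 + 16 = -10

-10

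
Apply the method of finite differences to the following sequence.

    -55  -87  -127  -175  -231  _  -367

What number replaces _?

Using the first 5 terms:
Δ: -32, -40, -48, -56
Δ²: -8, -8, -8
Constant second difference = -8.
Extend forward: -56 − 8 = -64;  -231 − 64 = -295

-295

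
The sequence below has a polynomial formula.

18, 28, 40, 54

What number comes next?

Δ: 10 , 12 , 14
Δ²: 2 , 2
The second differences are constant (2).
14 + 2 = 16;  54 + 16 = 70

70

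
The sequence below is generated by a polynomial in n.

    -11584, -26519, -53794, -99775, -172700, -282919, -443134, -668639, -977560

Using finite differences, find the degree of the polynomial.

5

First differences: -14935, -27275, -45981, -72925, -110219, -160215, -225505, -308921
Second differences: -12340, -18706, -26944, -37294, -49996, -65290, -83416
Third differences: -6366, -8238, -10350, -12702, -15294, -18126
Fourth differences: -1872, -2112, -2352, -2592, -2832
Fifth differences: -240, -240, -240, -240
The fifth differences are constant, so the polynomial has degree 5.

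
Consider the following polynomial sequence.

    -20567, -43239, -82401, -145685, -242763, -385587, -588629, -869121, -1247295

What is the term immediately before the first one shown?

-8553

First differences: -22672  -39162  -63284  -97078  -142824  -203042  -280492  -378174
Second differences: -16490  -24122  -33794  -45746  -60218  -77450  -97682
Third differences: -7632  -9672  -11952  -14472  -17232  -20232
Fourth differences: -2040  -2280  -2520  -2760  -3000
Fifth differences: -240  -240  -240  -240
The fifth differences are constant at -240.
Work back: -2040 + 240 = -1800;  -7632 + 1800 = -5832;  -16490 + 5832 = -10658;  -22672 + 10658 = -12014;  -20567 + 12014 = -8553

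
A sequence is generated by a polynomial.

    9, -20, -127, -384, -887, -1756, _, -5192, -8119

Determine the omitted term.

-3135

Using the first 6 terms:
-29  -107  -257  -503  -869
-78  -150  -246  -366
-72  -96  -120
-24  -24
Constant fourth difference = -24.
Extend forward: -120 − 24 = -144;  -366 − 144 = -510;  -869 − 510 = -1379;  -1756 − 1379 = -3135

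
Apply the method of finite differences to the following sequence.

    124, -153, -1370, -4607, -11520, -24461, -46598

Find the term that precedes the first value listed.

85

-277  -1217  -3237  -6913  -12941  -22137
-940  -2020  -3676  -6028  -9196
-1080  -1656  -2352  -3168
-576  -696  -816
-120  -120
The fifth differences are constant at -120.
Work back: -576 + 120 = -456;  -1080 + 456 = -624;  -940 + 624 = -316;  -277 + 316 = 39;  124 − 39 = 85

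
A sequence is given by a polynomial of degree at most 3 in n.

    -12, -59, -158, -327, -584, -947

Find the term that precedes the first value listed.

-47, -99, -169, -257, -363
-52, -70, -88, -106
-18, -18, -18
The third differences are constant at -18.
Work back: -52 + 18 = -34;  -47 + 34 = -13;  -12 + 13 = 1

1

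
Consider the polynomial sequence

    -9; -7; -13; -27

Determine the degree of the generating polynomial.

D1: 2, -6, -14
D2: -8, -8
The second differences are constant, so the polynomial has degree 2.

2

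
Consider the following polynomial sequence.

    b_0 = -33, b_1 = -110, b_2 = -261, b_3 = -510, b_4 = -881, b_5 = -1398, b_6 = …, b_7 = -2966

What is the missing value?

-2085

Using the first 6 terms:
First differences: -77  -151  -249  -371  -517
Second differences: -74  -98  -122  -146
Third differences: -24  -24  -24
Constant third difference = -24.
Extend forward: -146 − 24 = -170;  -517 − 170 = -687;  -1398 − 687 = -2085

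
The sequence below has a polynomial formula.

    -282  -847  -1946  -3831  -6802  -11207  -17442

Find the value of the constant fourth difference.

-48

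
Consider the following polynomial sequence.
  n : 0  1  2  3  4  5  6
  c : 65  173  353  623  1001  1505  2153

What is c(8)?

3953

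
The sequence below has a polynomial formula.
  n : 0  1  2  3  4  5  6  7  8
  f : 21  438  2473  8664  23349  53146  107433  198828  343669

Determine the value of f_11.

1328128

D1: 417, 2035, 6191, 14685, 29797, 54287, 91395, 144841
D2: 1618, 4156, 8494, 15112, 24490, 37108, 53446
D3: 2538, 4338, 6618, 9378, 12618, 16338
D4: 1800, 2280, 2760, 3240, 3720
D5: 480, 480, 480, 480
The fifth differences are constant (480).
3720 + 480 = 4200;  16338 + 4200 = 20538;  53446 + 20538 = 73984;  144841 + 73984 = 218825;  343669 + 218825 = 562494
4200 + 480 = 4680;  20538 + 4680 = 25218;  73984 + 25218 = 99202;  218825 + 99202 = 318027;  562494 + 318027 = 880521
4680 + 480 = 5160;  25218 + 5160 = 30378;  99202 + 30378 = 129580;  318027 + 129580 = 447607;  880521 + 447607 = 1328128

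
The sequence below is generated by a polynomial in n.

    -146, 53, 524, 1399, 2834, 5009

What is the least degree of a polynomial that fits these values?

4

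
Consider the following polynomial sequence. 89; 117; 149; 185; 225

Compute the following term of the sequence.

Δ: 28  32  36  40
Δ²: 4  4  4
The second differences are constant (4).
40 + 4 = 44;  225 + 44 = 269

269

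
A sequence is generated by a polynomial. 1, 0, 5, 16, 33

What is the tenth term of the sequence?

208

D1: -1, 5, 11, 17
D2: 6, 6, 6
The second differences are constant (6).
17 + 6 = 23;  33 + 23 = 56
23 + 6 = 29;  56 + 29 = 85
29 + 6 = 35;  85 + 35 = 120
35 + 6 = 41;  120 + 41 = 161
41 + 6 = 47;  161 + 47 = 208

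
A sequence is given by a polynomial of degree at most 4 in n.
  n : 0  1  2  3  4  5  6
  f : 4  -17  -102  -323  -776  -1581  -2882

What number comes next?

-4847

Δ: -21, -85, -221, -453, -805, -1301
Δ²: -64, -136, -232, -352, -496
Δ³: -72, -96, -120, -144
Δ⁴: -24, -24, -24
The fourth differences are constant (-24).
-144 − 24 = -168;  -496 − 168 = -664;  -1301 − 664 = -1965;  -2882 − 1965 = -4847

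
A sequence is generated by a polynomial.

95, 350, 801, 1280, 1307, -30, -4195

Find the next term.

-13324

First differences: 255, 451, 479, 27, -1337, -4165
Second differences: 196, 28, -452, -1364, -2828
Third differences: -168, -480, -912, -1464
Fourth differences: -312, -432, -552
Fifth differences: -120, -120
The fifth differences are constant (-120).
-552 − 120 = -672;  -1464 − 672 = -2136;  -2828 − 2136 = -4964;  -4165 − 4964 = -9129;  -4195 − 9129 = -13324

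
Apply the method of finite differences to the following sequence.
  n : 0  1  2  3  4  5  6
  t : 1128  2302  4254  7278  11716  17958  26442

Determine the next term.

D1: 1174  1952  3024  4438  6242  8484
D2: 778  1072  1414  1804  2242
D3: 294  342  390  438
D4: 48  48  48
The fourth differences are constant (48).
438 + 48 = 486;  2242 + 486 = 2728;  8484 + 2728 = 11212;  26442 + 11212 = 37654

37654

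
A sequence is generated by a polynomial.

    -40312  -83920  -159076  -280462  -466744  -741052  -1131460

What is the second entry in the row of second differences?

-46230

First differences: -43608, -75156, -121386, -186282, -274308, -390408
Second differences: -31548, -46230, -64896, -88026, -116100
Third differences: -14682, -18666, -23130, -28074
Fourth differences: -3984, -4464, -4944
Fifth differences: -480, -480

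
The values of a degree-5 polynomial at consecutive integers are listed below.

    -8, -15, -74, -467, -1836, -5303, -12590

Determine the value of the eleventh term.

-142098

-7, -59, -393, -1369, -3467, -7287
-52, -334, -976, -2098, -3820
-282, -642, -1122, -1722
-360, -480, -600
-120, -120
The fifth differences are constant (-120).
-600 − 120 = -720;  -1722 − 720 = -2442;  -3820 − 2442 = -6262;  -7287 − 6262 = -13549;  -12590 − 13549 = -26139
-720 − 120 = -840;  -2442 − 840 = -3282;  -6262 − 3282 = -9544;  -13549 − 9544 = -23093;  -26139 − 23093 = -49232
-840 − 120 = -960;  -3282 − 960 = -4242;  -9544 − 4242 = -13786;  -23093 − 13786 = -36879;  -49232 − 36879 = -86111
-960 − 120 = -1080;  -4242 − 1080 = -5322;  -13786 − 5322 = -19108;  -36879 − 19108 = -55987;  -86111 − 55987 = -142098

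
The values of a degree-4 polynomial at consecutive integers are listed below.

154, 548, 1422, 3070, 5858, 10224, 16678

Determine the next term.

Δ: 394  874  1648  2788  4366  6454
Δ²: 480  774  1140  1578  2088
Δ³: 294  366  438  510
Δ⁴: 72  72  72
Constant fourth difference = 72, so extend:
510 + 72 = 582;  2088 + 582 = 2670;  6454 + 2670 = 9124;  16678 + 9124 = 25802

25802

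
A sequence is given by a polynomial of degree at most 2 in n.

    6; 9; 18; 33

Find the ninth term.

198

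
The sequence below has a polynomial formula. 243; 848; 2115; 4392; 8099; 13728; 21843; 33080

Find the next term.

Δ: 605, 1267, 2277, 3707, 5629, 8115, 11237
Δ²: 662, 1010, 1430, 1922, 2486, 3122
Δ³: 348, 420, 492, 564, 636
Δ⁴: 72, 72, 72, 72
The fourth differences are constant (72).
636 + 72 = 708;  3122 + 708 = 3830;  11237 + 3830 = 15067;  33080 + 15067 = 48147

48147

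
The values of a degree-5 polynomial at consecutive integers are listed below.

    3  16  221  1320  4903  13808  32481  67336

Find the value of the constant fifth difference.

360

D1: 13, 205, 1099, 3583, 8905, 18673, 34855
D2: 192, 894, 2484, 5322, 9768, 16182
D3: 702, 1590, 2838, 4446, 6414
D4: 888, 1248, 1608, 1968
D5: 360, 360, 360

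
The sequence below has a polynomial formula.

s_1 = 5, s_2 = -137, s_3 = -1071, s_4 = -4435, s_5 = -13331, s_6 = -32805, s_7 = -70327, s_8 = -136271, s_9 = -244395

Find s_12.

-142 , -934 , -3364 , -8896 , -19474 , -37522 , -65944 , -108124
-792 , -2430 , -5532 , -10578 , -18048 , -28422 , -42180
-1638 , -3102 , -5046 , -7470 , -10374 , -13758
-1464 , -1944 , -2424 , -2904 , -3384
-480 , -480 , -480 , -480
Fifth differences constant at -480.
-3384 − 480 = -3864;  -13758 − 3864 = -17622;  -42180 − 17622 = -59802;  -108124 − 59802 = -167926;  -244395 − 167926 = -412321
-3864 − 480 = -4344;  -17622 − 4344 = -21966;  -59802 − 21966 = -81768;  -167926 − 81768 = -249694;  -412321 − 249694 = -662015
-4344 − 480 = -4824;  -21966 − 4824 = -26790;  -81768 − 26790 = -108558;  -249694 − 108558 = -358252;  -662015 − 358252 = -1020267

-1020267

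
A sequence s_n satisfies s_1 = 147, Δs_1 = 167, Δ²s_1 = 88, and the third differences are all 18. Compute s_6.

Build the table forward from the leading diagonal:
Third differences: 18, 18, 18, 18, 18, 18
Second differences: 88, 106, 124, 142, 160, 178
First differences: 167, 255, 361, 485, 627, 787
s: 147, 314, 569, 930, 1415, 2042

2042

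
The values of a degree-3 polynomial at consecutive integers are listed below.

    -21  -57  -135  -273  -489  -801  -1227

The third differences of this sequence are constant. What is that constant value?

D1: -36, -78, -138, -216, -312, -426
D2: -42, -60, -78, -96, -114
D3: -18, -18, -18, -18

-18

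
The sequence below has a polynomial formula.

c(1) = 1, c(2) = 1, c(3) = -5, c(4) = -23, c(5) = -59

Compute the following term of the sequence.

0  -6  -18  -36
-6  -12  -18
-6  -6
Third differences constant at -6.
-18 − 6 = -24;  -36 − 24 = -60;  -59 − 60 = -119

-119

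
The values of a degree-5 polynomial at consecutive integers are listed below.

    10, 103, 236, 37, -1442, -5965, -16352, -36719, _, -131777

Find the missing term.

Using the first 8 terms:
93, 133, -199, -1479, -4523, -10387, -20367
40, -332, -1280, -3044, -5864, -9980
-372, -948, -1764, -2820, -4116
-576, -816, -1056, -1296
-240, -240, -240
Constant fifth difference = -240.
Extend forward: -1296 − 240 = -1536;  -4116 − 1536 = -5652;  -9980 − 5652 = -15632;  -20367 − 15632 = -35999;  -36719 − 35999 = -72718

-72718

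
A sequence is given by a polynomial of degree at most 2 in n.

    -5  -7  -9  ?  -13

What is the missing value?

-11

Using the first 3 terms:
First differences: -2  -2
Constant first difference = -2.
Extend forward: -9 − 2 = -11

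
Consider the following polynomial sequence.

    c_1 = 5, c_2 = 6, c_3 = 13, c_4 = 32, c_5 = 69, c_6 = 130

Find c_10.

734

Δ: 1 , 7 , 19 , 37 , 61
Δ²: 6 , 12 , 18 , 24
Δ³: 6 , 6 , 6
Third differences constant at 6.
24 + 6 = 30;  61 + 30 = 91;  130 + 91 = 221
30 + 6 = 36;  91 + 36 = 127;  221 + 127 = 348
36 + 6 = 42;  127 + 42 = 169;  348 + 169 = 517
42 + 6 = 48;  169 + 48 = 217;  517 + 217 = 734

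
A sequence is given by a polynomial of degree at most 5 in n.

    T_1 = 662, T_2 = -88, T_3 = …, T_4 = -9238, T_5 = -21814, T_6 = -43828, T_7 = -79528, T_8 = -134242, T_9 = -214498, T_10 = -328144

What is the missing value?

Using the last 7 terms:
D1: -12576  -22014  -35700  -54714  -80256  -113646
D2: -9438  -13686  -19014  -25542  -33390
D3: -4248  -5328  -6528  -7848
D4: -1080  -1200  -1320
D5: -120  -120
Constant fifth difference = -120.
Extend backward: -1080 + 120 = -960;  -4248 + 960 = -3288;  -9438 + 3288 = -6150;  -12576 + 6150 = -6426;  -9238 + 6426 = -2812

-2812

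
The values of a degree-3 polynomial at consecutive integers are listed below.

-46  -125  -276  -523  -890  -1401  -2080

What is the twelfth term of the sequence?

-8835

-79  -151  -247  -367  -511  -679
-72  -96  -120  -144  -168
-24  -24  -24  -24
The third differences are constant (-24).
-168 − 24 = -192;  -679 − 192 = -871;  -2080 − 871 = -2951
-192 − 24 = -216;  -871 − 216 = -1087;  -2951 − 1087 = -4038
-216 − 24 = -240;  -1087 − 240 = -1327;  -4038 − 1327 = -5365
-240 − 24 = -264;  -1327 − 264 = -1591;  -5365 − 1591 = -6956
-264 − 24 = -288;  -1591 − 288 = -1879;  -6956 − 1879 = -8835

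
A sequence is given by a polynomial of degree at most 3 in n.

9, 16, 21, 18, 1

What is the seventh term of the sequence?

-99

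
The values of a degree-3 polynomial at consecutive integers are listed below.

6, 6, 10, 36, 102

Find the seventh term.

426

D1: 0 , 4 , 26 , 66
D2: 4 , 22 , 40
D3: 18 , 18
Third differences constant at 18.
40 + 18 = 58;  66 + 58 = 124;  102 + 124 = 226
58 + 18 = 76;  124 + 76 = 200;  226 + 200 = 426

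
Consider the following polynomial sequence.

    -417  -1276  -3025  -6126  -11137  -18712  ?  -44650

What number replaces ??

Using the first 6 terms:
Δ: -859, -1749, -3101, -5011, -7575
Δ²: -890, -1352, -1910, -2564
Δ³: -462, -558, -654
Δ⁴: -96, -96
Constant fourth difference = -96.
Extend forward: -654 − 96 = -750;  -2564 − 750 = -3314;  -7575 − 3314 = -10889;  -18712 − 10889 = -29601

-29601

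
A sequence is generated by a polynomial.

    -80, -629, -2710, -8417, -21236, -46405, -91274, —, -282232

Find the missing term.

Using the first 7 terms:
First differences: -549, -2081, -5707, -12819, -25169, -44869
Second differences: -1532, -3626, -7112, -12350, -19700
Third differences: -2094, -3486, -5238, -7350
Fourth differences: -1392, -1752, -2112
Fifth differences: -360, -360
Constant fifth difference = -360.
Extend forward: -2112 − 360 = -2472;  -7350 − 2472 = -9822;  -19700 − 9822 = -29522;  -44869 − 29522 = -74391;  -91274 − 74391 = -165665

-165665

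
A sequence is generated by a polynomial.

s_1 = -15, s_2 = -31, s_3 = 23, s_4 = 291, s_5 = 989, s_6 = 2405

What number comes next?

4899

Δ: -16, 54, 268, 698, 1416
Δ²: 70, 214, 430, 718
Δ³: 144, 216, 288
Δ⁴: 72, 72
Fourth differences constant at 72.
288 + 72 = 360;  718 + 360 = 1078;  1416 + 1078 = 2494;  2405 + 2494 = 4899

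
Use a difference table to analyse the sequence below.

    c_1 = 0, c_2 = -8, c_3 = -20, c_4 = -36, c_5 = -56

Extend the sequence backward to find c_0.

4

Δ: -8, -12, -16, -20
Δ²: -4, -4, -4
The second differences are constant at -4.
Work back: -8 + 4 = -4;  0 + 4 = 4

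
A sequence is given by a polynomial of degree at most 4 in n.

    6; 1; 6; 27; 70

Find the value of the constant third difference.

6

Δ: -5, 5, 21, 43
Δ²: 10, 16, 22
Δ³: 6, 6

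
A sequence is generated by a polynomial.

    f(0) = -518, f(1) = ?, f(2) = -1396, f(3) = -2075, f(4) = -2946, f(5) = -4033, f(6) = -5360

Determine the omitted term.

Using the last 5 terms:
-679  -871  -1087  -1327
-192  -216  -240
-24  -24
Constant third difference = -24.
Extend backward: -192 + 24 = -168;  -679 + 168 = -511;  -1396 + 511 = -885

-885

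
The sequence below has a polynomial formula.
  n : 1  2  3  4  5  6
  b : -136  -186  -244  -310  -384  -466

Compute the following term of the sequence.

-556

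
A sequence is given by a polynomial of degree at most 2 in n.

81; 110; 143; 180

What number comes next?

First differences: 29 , 33 , 37
Second differences: 4 , 4
Constant second difference = 4, so extend:
37 + 4 = 41;  180 + 41 = 221

221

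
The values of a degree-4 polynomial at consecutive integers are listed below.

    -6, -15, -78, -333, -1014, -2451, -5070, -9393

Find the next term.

D1: -9 , -63 , -255 , -681 , -1437 , -2619 , -4323
D2: -54 , -192 , -426 , -756 , -1182 , -1704
D3: -138 , -234 , -330 , -426 , -522
D4: -96 , -96 , -96 , -96
Constant fourth difference = -96, so extend:
-522 − 96 = -618;  -1704 − 618 = -2322;  -4323 − 2322 = -6645;  -9393 − 6645 = -16038

-16038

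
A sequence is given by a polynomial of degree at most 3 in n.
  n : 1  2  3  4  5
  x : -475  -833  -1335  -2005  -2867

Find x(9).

-8715

D1: -358, -502, -670, -862
D2: -144, -168, -192
D3: -24, -24
Constant third difference = -24, so extend:
-192 − 24 = -216;  -862 − 216 = -1078;  -2867 − 1078 = -3945
-216 − 24 = -240;  -1078 − 240 = -1318;  -3945 − 1318 = -5263
-240 − 24 = -264;  -1318 − 264 = -1582;  -5263 − 1582 = -6845
-264 − 24 = -288;  -1582 − 288 = -1870;  -6845 − 1870 = -8715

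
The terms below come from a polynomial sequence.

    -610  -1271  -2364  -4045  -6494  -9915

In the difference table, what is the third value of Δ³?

-204

D1: -661, -1093, -1681, -2449, -3421
D2: -432, -588, -768, -972
D3: -156, -180, -204
D4: -24, -24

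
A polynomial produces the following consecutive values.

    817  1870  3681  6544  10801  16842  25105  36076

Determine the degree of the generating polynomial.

Δ: 1053, 1811, 2863, 4257, 6041, 8263, 10971
Δ²: 758, 1052, 1394, 1784, 2222, 2708
Δ³: 294, 342, 390, 438, 486
Δ⁴: 48, 48, 48, 48
The fourth differences are constant, so the polynomial has degree 4.

4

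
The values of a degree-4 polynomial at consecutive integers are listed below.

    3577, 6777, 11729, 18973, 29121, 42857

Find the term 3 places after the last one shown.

D1: 3200, 4952, 7244, 10148, 13736
D2: 1752, 2292, 2904, 3588
D3: 540, 612, 684
D4: 72, 72
The fourth differences are constant (72).
684 + 72 = 756;  3588 + 756 = 4344;  13736 + 4344 = 18080;  42857 + 18080 = 60937
756 + 72 = 828;  4344 + 828 = 5172;  18080 + 5172 = 23252;  60937 + 23252 = 84189
828 + 72 = 900;  5172 + 900 = 6072;  23252 + 6072 = 29324;  84189 + 29324 = 113513

113513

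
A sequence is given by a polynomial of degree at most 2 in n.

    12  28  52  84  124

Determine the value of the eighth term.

292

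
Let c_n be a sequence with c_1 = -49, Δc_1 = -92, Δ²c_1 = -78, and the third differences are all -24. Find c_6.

Build the table forward from the leading diagonal:
D3: -24, -24, -24, -24, -24, -24
D2: -78, -102, -126, -150, -174, -198
D1: -92, -170, -272, -398, -548, -722
c: -49, -141, -311, -583, -981, -1529

-1529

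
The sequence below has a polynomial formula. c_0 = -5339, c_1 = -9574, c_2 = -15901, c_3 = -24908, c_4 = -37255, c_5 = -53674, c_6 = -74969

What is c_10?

D1: -4235  -6327  -9007  -12347  -16419  -21295
D2: -2092  -2680  -3340  -4072  -4876
D3: -588  -660  -732  -804
D4: -72  -72  -72
Fourth differences constant at -72.
-804 − 72 = -876;  -4876 − 876 = -5752;  -21295 − 5752 = -27047;  -74969 − 27047 = -102016
-876 − 72 = -948;  -5752 − 948 = -6700;  -27047 − 6700 = -33747;  -102016 − 33747 = -135763
-948 − 72 = -1020;  -6700 − 1020 = -7720;  -33747 − 7720 = -41467;  -135763 − 41467 = -177230
-1020 − 72 = -1092;  -7720 − 1092 = -8812;  -41467 − 8812 = -50279;  -177230 − 50279 = -227509

-227509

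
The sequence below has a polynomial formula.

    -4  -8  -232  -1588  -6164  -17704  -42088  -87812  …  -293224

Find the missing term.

-166468

Using the first 8 terms:
First differences: -4  -224  -1356  -4576  -11540  -24384  -45724
Second differences: -220  -1132  -3220  -6964  -12844  -21340
Third differences: -912  -2088  -3744  -5880  -8496
Fourth differences: -1176  -1656  -2136  -2616
Fifth differences: -480  -480  -480
Constant fifth difference = -480.
Extend forward: -2616 − 480 = -3096;  -8496 − 3096 = -11592;  -21340 − 11592 = -32932;  -45724 − 32932 = -78656;  -87812 − 78656 = -166468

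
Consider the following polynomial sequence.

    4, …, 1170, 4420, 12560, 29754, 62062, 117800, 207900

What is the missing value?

182

Using the last 7 terms:
First differences: 3250, 8140, 17194, 32308, 55738, 90100
Second differences: 4890, 9054, 15114, 23430, 34362
Third differences: 4164, 6060, 8316, 10932
Fourth differences: 1896, 2256, 2616
Fifth differences: 360, 360
Constant fifth difference = 360.
Extend backward: 1896 − 360 = 1536;  4164 − 1536 = 2628;  4890 − 2628 = 2262;  3250 − 2262 = 988;  1170 − 988 = 182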